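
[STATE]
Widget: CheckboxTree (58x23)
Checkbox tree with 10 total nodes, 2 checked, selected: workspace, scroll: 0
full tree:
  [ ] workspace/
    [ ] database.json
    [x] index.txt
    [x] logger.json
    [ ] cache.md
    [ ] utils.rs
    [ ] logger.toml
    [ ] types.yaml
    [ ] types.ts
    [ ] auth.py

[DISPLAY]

>[-] workspace/                                           
   [ ] database.json                                      
   [x] index.txt                                          
   [x] logger.json                                        
   [ ] cache.md                                           
   [ ] utils.rs                                           
   [ ] logger.toml                                        
   [ ] types.yaml                                         
   [ ] types.ts                                           
   [ ] auth.py                                            
                                                          
                                                          
                                                          
                                                          
                                                          
                                                          
                                                          
                                                          
                                                          
                                                          
                                                          
                                                          
                                                          


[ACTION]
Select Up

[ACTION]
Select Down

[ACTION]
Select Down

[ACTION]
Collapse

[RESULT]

 [-] workspace/                                           
   [ ] database.json                                      
>  [x] index.txt                                          
   [x] logger.json                                        
   [ ] cache.md                                           
   [ ] utils.rs                                           
   [ ] logger.toml                                        
   [ ] types.yaml                                         
   [ ] types.ts                                           
   [ ] auth.py                                            
                                                          
                                                          
                                                          
                                                          
                                                          
                                                          
                                                          
                                                          
                                                          
                                                          
                                                          
                                                          
                                                          


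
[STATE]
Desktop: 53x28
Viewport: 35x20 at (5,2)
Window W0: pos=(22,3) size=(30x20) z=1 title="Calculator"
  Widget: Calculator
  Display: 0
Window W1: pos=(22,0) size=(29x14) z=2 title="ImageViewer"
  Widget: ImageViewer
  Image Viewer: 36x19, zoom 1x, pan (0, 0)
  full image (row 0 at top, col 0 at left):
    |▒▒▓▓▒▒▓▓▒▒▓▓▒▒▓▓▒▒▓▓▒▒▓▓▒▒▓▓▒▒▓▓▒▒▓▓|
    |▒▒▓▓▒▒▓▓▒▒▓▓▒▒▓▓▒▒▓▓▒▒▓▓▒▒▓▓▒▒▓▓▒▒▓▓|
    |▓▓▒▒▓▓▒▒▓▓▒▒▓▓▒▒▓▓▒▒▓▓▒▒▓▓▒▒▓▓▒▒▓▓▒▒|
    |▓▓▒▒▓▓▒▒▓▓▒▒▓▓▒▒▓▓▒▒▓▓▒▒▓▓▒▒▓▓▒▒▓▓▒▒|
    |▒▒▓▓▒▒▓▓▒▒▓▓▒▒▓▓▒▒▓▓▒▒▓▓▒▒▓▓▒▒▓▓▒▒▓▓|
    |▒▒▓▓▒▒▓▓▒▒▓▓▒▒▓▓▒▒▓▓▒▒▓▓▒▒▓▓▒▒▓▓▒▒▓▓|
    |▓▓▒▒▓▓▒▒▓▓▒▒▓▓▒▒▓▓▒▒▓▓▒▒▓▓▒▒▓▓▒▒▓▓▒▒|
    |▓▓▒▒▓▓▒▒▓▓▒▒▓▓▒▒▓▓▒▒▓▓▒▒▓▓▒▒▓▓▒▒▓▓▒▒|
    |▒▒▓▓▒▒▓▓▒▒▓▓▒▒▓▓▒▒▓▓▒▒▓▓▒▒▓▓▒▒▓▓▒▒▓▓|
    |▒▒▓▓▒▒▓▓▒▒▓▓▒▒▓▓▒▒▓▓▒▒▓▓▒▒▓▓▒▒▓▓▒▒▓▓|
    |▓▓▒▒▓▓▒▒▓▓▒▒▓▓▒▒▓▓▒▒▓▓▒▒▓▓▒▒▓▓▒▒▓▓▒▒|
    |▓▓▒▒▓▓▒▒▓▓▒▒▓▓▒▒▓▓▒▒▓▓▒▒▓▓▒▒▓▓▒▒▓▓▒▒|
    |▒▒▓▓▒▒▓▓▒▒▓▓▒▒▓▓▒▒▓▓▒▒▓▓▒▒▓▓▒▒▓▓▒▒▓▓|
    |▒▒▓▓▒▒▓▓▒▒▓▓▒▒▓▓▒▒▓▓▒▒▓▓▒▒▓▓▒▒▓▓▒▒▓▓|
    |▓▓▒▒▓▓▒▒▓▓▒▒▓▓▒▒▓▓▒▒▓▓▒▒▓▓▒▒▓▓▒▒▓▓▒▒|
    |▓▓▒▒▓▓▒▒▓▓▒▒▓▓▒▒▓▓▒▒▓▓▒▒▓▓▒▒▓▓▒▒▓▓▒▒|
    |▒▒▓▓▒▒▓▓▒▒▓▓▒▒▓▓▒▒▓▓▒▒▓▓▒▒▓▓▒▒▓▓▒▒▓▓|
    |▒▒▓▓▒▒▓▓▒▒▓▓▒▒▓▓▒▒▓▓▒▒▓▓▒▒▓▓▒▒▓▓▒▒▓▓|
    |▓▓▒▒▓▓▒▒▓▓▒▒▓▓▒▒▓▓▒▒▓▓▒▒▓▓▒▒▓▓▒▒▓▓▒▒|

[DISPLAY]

                 ┠─────────────────
                 ┃▒▒▓▓▒▒▓▓▒▒▓▓▒▒▓▓▒
                 ┃▒▒▓▓▒▒▓▓▒▒▓▓▒▒▓▓▒
                 ┃▓▓▒▒▓▓▒▒▓▓▒▒▓▓▒▒▓
                 ┃▓▓▒▒▓▓▒▒▓▓▒▒▓▓▒▒▓
                 ┃▒▒▓▓▒▒▓▓▒▒▓▓▒▒▓▓▒
                 ┃▒▒▓▓▒▒▓▓▒▒▓▓▒▒▓▓▒
                 ┃▓▓▒▒▓▓▒▒▓▓▒▒▓▓▒▒▓
                 ┃▓▓▒▒▓▓▒▒▓▓▒▒▓▓▒▒▓
                 ┃▒▒▓▓▒▒▓▓▒▒▓▓▒▒▓▓▒
                 ┃▒▒▓▓▒▒▓▓▒▒▓▓▒▒▓▓▒
                 ┗━━━━━━━━━━━━━━━━━
                 ┃│ 0 │ . │ = │ + │
                 ┃├───┼───┼───┼───┤
                 ┃│ C │ MC│ MR│ M+│
                 ┃└───┴───┴───┴───┘
                 ┃                 
                 ┃                 
                 ┃                 
                 ┃                 


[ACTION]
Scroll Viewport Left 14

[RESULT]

                      ┠────────────
                      ┃▒▒▓▓▒▒▓▓▒▒▓▓
                      ┃▒▒▓▓▒▒▓▓▒▒▓▓
                      ┃▓▓▒▒▓▓▒▒▓▓▒▒
                      ┃▓▓▒▒▓▓▒▒▓▓▒▒
                      ┃▒▒▓▓▒▒▓▓▒▒▓▓
                      ┃▒▒▓▓▒▒▓▓▒▒▓▓
                      ┃▓▓▒▒▓▓▒▒▓▓▒▒
                      ┃▓▓▒▒▓▓▒▒▓▓▒▒
                      ┃▒▒▓▓▒▒▓▓▒▒▓▓
                      ┃▒▒▓▓▒▒▓▓▒▒▓▓
                      ┗━━━━━━━━━━━━
                      ┃│ 0 │ . │ = 
                      ┃├───┼───┼───
                      ┃│ C │ MC│ MR
                      ┃└───┴───┴───
                      ┃            
                      ┃            
                      ┃            
                      ┃            


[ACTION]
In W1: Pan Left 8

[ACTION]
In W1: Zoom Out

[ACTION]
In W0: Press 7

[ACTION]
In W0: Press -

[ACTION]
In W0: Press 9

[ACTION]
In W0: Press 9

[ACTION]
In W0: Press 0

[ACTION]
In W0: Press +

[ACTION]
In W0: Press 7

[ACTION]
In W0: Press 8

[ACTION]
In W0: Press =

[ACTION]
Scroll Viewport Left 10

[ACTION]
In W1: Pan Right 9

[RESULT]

                      ┠────────────
                      ┃▒▓▓▒▒▓▓▒▒▓▓▒
                      ┃▒▓▓▒▒▓▓▒▒▓▓▒
                      ┃▓▒▒▓▓▒▒▓▓▒▒▓
                      ┃▓▒▒▓▓▒▒▓▓▒▒▓
                      ┃▒▓▓▒▒▓▓▒▒▓▓▒
                      ┃▒▓▓▒▒▓▓▒▒▓▓▒
                      ┃▓▒▒▓▓▒▒▓▓▒▒▓
                      ┃▓▒▒▓▓▒▒▓▓▒▒▓
                      ┃▒▓▓▒▒▓▓▒▒▓▓▒
                      ┃▒▓▓▒▒▓▓▒▒▓▓▒
                      ┗━━━━━━━━━━━━
                      ┃│ 0 │ . │ = 
                      ┃├───┼───┼───
                      ┃│ C │ MC│ MR
                      ┃└───┴───┴───
                      ┃            
                      ┃            
                      ┃            
                      ┃            


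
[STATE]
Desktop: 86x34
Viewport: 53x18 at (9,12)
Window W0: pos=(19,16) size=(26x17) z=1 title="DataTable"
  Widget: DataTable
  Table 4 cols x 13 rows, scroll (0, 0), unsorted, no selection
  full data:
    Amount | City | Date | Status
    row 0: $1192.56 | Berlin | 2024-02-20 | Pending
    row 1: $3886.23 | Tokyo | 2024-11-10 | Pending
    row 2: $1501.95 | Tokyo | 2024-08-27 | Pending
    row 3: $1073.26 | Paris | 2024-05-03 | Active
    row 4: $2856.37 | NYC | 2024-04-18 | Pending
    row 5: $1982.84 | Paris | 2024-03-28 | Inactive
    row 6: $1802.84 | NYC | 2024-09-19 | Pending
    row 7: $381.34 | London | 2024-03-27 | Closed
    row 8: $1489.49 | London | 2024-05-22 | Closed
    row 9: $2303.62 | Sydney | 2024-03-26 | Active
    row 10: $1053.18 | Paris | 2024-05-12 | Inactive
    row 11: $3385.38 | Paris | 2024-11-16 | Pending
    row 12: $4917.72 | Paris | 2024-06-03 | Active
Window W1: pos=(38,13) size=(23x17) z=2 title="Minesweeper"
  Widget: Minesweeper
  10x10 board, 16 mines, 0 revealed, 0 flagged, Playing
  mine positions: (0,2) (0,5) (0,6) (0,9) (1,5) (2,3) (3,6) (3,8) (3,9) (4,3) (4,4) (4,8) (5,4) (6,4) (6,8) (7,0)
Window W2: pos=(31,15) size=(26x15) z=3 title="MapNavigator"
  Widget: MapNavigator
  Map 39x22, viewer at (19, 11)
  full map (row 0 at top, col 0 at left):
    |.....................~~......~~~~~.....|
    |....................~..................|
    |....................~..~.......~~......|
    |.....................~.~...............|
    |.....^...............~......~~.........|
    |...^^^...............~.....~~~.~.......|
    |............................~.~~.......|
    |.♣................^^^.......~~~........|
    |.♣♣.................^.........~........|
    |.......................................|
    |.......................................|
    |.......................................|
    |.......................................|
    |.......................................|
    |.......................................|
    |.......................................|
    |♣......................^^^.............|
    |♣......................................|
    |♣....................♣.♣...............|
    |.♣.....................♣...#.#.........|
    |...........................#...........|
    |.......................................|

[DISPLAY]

                                                     
                             ┏━━━━━━━━━━━━━━━━━━━━━┓ 
                             ┃ Minesweeper         ┃ 
                      ┏━━━━━━━━━━━━━━━━━━━━━━━━┓───┨ 
          ┏━━━━━━━━━━━┃ MapNavigator           ┃   ┃ 
          ┃ DataTable ┠────────────────────────┨   ┃ 
          ┠───────────┃.....................~.~┃   ┃ 
          ┃Amount  │Ci┃...........^^^.......~~~┃   ┃ 
          ┃────────┼──┃.............^.........~┃   ┃ 
          ┃$1192.56│Be┃........................┃   ┃ 
          ┃$3886.23│To┃........................┃   ┃ 
          ┃$1501.95│To┃............@...........┃   ┃ 
          ┃$1073.26│Pa┃........................┃   ┃ 
          ┃$2856.37│NY┃........................┃   ┃ 
          ┃$1982.84│Pa┃........................┃   ┃ 
          ┃$1802.84│NY┃........................┃   ┃ 
          ┃$381.34 │Lo┃................^^^.....┃   ┃ 
          ┃$1489.49│Lo┗━━━━━━━━━━━━━━━━━━━━━━━━┛━━━┛ 


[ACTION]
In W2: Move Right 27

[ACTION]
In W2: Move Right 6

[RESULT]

                                                     
                             ┏━━━━━━━━━━━━━━━━━━━━━┓ 
                             ┃ Minesweeper         ┃ 
                      ┏━━━━━━━━━━━━━━━━━━━━━━━━┓───┨ 
          ┏━━━━━━━━━━━┃ MapNavigator           ┃   ┃ 
          ┃ DataTable ┠────────────────────────┨   ┃ 
          ┠───────────┃..~.~~.......           ┃   ┃ 
          ┃Amount  │Ci┃..~~~........           ┃   ┃ 
          ┃────────┼──┃....~........           ┃   ┃ 
          ┃$1192.56│Be┃.............           ┃   ┃ 
          ┃$3886.23│To┃.............           ┃   ┃ 
          ┃$1501.95│To┃............@           ┃   ┃ 
          ┃$1073.26│Pa┃.............           ┃   ┃ 
          ┃$2856.37│NY┃.............           ┃   ┃ 
          ┃$1982.84│Pa┃.............           ┃   ┃ 
          ┃$1802.84│NY┃.............           ┃   ┃ 
          ┃$381.34 │Lo┃.............           ┃   ┃ 
          ┃$1489.49│Lo┗━━━━━━━━━━━━━━━━━━━━━━━━┛━━━┛ 


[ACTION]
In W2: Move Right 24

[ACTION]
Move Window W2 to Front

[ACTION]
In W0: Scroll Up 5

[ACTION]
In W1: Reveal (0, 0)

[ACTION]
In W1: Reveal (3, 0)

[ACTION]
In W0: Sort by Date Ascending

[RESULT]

                                                     
                             ┏━━━━━━━━━━━━━━━━━━━━━┓ 
                             ┃ Minesweeper         ┃ 
                      ┏━━━━━━━━━━━━━━━━━━━━━━━━┓───┨ 
          ┏━━━━━━━━━━━┃ MapNavigator           ┃   ┃ 
          ┃ DataTable ┠────────────────────────┨   ┃ 
          ┠───────────┃..~.~~.......           ┃   ┃ 
          ┃Amount  │Ci┃..~~~........           ┃   ┃ 
          ┃────────┼──┃....~........           ┃   ┃ 
          ┃$1192.56│Be┃.............           ┃   ┃ 
          ┃$2303.62│Sy┃.............           ┃   ┃ 
          ┃$381.34 │Lo┃............@           ┃   ┃ 
          ┃$1982.84│Pa┃.............           ┃   ┃ 
          ┃$2856.37│NY┃.............           ┃   ┃ 
          ┃$1073.26│Pa┃.............           ┃   ┃ 
          ┃$1053.18│Pa┃.............           ┃   ┃ 
          ┃$1489.49│Lo┃.............           ┃   ┃ 
          ┃$4917.72│Pa┗━━━━━━━━━━━━━━━━━━━━━━━━┛━━━┛ 


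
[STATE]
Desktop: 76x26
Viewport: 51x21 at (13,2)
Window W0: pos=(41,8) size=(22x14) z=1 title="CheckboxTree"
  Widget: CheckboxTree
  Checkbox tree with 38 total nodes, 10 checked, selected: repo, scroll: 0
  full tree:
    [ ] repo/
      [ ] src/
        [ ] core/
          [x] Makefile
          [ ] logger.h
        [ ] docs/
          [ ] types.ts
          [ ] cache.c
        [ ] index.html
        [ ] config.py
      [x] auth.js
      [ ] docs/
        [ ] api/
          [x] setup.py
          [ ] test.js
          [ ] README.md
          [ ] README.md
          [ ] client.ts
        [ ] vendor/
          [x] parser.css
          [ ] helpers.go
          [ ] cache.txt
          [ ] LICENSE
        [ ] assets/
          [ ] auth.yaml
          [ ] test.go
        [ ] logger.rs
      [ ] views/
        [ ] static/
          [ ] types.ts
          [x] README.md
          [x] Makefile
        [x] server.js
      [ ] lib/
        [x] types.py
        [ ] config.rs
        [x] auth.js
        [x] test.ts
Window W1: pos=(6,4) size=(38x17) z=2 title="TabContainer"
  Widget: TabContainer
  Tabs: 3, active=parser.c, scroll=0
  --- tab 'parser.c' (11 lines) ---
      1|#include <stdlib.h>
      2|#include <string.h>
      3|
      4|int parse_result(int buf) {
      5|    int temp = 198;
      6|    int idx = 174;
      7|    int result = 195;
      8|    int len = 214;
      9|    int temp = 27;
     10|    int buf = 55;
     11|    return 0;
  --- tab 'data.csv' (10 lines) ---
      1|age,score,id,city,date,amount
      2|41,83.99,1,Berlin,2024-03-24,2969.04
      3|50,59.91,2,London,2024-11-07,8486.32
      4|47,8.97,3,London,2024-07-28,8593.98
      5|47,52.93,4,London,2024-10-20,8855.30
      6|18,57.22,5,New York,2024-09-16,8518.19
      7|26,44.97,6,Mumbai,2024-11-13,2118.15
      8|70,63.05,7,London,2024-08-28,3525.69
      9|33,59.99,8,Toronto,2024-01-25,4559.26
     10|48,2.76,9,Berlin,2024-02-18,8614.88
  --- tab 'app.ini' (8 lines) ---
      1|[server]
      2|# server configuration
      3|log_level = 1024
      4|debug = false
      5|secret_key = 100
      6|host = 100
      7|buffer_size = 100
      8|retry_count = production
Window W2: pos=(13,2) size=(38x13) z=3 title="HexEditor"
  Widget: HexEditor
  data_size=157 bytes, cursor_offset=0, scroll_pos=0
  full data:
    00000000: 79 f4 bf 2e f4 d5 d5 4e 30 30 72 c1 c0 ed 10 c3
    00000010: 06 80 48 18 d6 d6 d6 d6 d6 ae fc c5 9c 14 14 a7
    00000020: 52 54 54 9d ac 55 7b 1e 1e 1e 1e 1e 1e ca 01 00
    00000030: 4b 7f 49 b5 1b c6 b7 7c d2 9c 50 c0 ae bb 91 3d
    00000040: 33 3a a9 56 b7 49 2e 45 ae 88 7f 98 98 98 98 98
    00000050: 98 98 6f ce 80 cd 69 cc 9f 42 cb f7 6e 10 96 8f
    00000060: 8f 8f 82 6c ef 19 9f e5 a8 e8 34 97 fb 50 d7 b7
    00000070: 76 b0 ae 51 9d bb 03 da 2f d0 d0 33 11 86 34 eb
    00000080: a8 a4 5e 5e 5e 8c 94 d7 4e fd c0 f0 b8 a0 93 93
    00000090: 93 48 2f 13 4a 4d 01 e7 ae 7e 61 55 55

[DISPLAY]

┏━━━━━━━━━━━━━━━━━━━━━━━━━━━━━━━━━━━━┓             
┃ HexEditor                          ┃             
┠────────────────────────────────────┨             
┃00000000  79 f4 bf 2e f4 d5 d5 4e  3┃             
┃00000010  06 80 48 18 d6 d6 d6 d6  d┃             
┃00000020  52 54 54 9d ac 55 7b 1e  1┃             
┃00000030  4b 7f 49 b5 1b c6 b7 7c  d┃━━━━━━━━━━━┓ 
┃00000040  33 3a a9 56 b7 49 2e 45  a┃Tree       ┃ 
┃00000050  98 98 6f ce 80 cd 69 cc  9┃───────────┨ 
┃00000060  8f 8f 82 6c ef 19 9f e5  a┃/          ┃ 
┃00000070  76 b0 ae 51 9d bb 03 da  2┃c/         ┃ 
┃00000080  a8 a4 5e 5e 5e 8c 94 d7  4┃core/      ┃ 
┗━━━━━━━━━━━━━━━━━━━━━━━━━━━━━━━━━━━━┛] Makefile ┃ 
t result = 195;               ┃     [ ] logger.h ┃ 
t len = 214;                  ┃   [ ] docs/      ┃ 
t temp = 27;                  ┃     [ ] types.ts ┃ 
t buf = 55;                   ┃     [ ] cache.c  ┃ 
turn 0;                       ┃   [ ] index.html ┃ 
━━━━━━━━━━━━━━━━━━━━━━━━━━━━━━┛   [ ] config.py  ┃ 
                            ┗━━━━━━━━━━━━━━━━━━━━┛ 
                                                   


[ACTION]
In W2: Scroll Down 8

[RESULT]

┏━━━━━━━━━━━━━━━━━━━━━━━━━━━━━━━━━━━━┓             
┃ HexEditor                          ┃             
┠────────────────────────────────────┨             
┃00000080  a8 a4 5e 5e 5e 8c 94 d7  4┃             
┃00000090  93 48 2f 13 4a 4d 01 e7  a┃             
┃                                    ┃             
┃                                    ┃━━━━━━━━━━━┓ 
┃                                    ┃Tree       ┃ 
┃                                    ┃───────────┨ 
┃                                    ┃/          ┃ 
┃                                    ┃c/         ┃ 
┃                                    ┃core/      ┃ 
┗━━━━━━━━━━━━━━━━━━━━━━━━━━━━━━━━━━━━┛] Makefile ┃ 
t result = 195;               ┃     [ ] logger.h ┃ 
t len = 214;                  ┃   [ ] docs/      ┃ 
t temp = 27;                  ┃     [ ] types.ts ┃ 
t buf = 55;                   ┃     [ ] cache.c  ┃ 
turn 0;                       ┃   [ ] index.html ┃ 
━━━━━━━━━━━━━━━━━━━━━━━━━━━━━━┛   [ ] config.py  ┃ 
                            ┗━━━━━━━━━━━━━━━━━━━━┛ 
                                                   


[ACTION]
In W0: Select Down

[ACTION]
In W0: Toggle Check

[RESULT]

┏━━━━━━━━━━━━━━━━━━━━━━━━━━━━━━━━━━━━┓             
┃ HexEditor                          ┃             
┠────────────────────────────────────┨             
┃00000080  a8 a4 5e 5e 5e 8c 94 d7  4┃             
┃00000090  93 48 2f 13 4a 4d 01 e7  a┃             
┃                                    ┃             
┃                                    ┃━━━━━━━━━━━┓ 
┃                                    ┃Tree       ┃ 
┃                                    ┃───────────┨ 
┃                                    ┃/          ┃ 
┃                                    ┃c/         ┃ 
┃                                    ┃core/      ┃ 
┗━━━━━━━━━━━━━━━━━━━━━━━━━━━━━━━━━━━━┛] Makefile ┃ 
t result = 195;               ┃     [x] logger.h ┃ 
t len = 214;                  ┃   [x] docs/      ┃ 
t temp = 27;                  ┃     [x] types.ts ┃ 
t buf = 55;                   ┃     [x] cache.c  ┃ 
turn 0;                       ┃   [x] index.html ┃ 
━━━━━━━━━━━━━━━━━━━━━━━━━━━━━━┛   [x] config.py  ┃ 
                            ┗━━━━━━━━━━━━━━━━━━━━┛ 
                                                   


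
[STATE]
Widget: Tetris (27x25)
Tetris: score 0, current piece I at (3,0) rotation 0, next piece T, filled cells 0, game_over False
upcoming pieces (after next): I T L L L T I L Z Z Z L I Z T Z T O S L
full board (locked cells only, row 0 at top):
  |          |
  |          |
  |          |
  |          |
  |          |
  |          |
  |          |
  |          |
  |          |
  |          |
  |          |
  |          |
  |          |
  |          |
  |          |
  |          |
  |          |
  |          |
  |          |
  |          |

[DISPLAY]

   ████   │Next:           
          │ ▒              
          │▒▒▒             
          │                
          │                
          │                
          │Score:          
          │0               
          │                
          │                
          │                
          │                
          │                
          │                
          │                
          │                
          │                
          │                
          │                
          │                
          │                
          │                
          │                
          │                
          │                


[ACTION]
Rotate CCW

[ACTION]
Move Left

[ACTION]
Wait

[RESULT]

          │Next:           
  █       │ ▒              
  █       │▒▒▒             
  █       │                
  █       │                
          │                
          │Score:          
          │0               
          │                
          │                
          │                
          │                
          │                
          │                
          │                
          │                
          │                
          │                
          │                
          │                
          │                
          │                
          │                
          │                
          │                


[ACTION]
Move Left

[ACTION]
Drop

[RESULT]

          │Next:           
          │ ▒              
 █        │▒▒▒             
 █        │                
 █        │                
 █        │                
          │Score:          
          │0               
          │                
          │                
          │                
          │                
          │                
          │                
          │                
          │                
          │                
          │                
          │                
          │                
          │                
          │                
          │                
          │                
          │                


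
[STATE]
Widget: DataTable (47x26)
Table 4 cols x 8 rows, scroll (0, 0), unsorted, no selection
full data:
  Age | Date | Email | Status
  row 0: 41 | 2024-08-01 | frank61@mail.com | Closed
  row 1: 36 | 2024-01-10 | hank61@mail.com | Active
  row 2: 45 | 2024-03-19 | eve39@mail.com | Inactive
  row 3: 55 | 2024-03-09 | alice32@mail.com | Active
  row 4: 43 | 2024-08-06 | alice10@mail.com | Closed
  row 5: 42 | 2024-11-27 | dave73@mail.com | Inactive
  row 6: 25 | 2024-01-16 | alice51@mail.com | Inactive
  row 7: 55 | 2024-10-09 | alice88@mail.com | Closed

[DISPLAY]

Age│Date      │Email           │Status         
───┼──────────┼────────────────┼────────       
41 │2024-08-01│frank61@mail.com│Closed         
36 │2024-01-10│hank61@mail.com │Active         
45 │2024-03-19│eve39@mail.com  │Inactive       
55 │2024-03-09│alice32@mail.com│Active         
43 │2024-08-06│alice10@mail.com│Closed         
42 │2024-11-27│dave73@mail.com │Inactive       
25 │2024-01-16│alice51@mail.com│Inactive       
55 │2024-10-09│alice88@mail.com│Closed         
                                               
                                               
                                               
                                               
                                               
                                               
                                               
                                               
                                               
                                               
                                               
                                               
                                               
                                               
                                               
                                               


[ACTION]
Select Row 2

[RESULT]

Age│Date      │Email           │Status         
───┼──────────┼────────────────┼────────       
41 │2024-08-01│frank61@mail.com│Closed         
36 │2024-01-10│hank61@mail.com │Active         
>5 │2024-03-19│eve39@mail.com  │Inactive       
55 │2024-03-09│alice32@mail.com│Active         
43 │2024-08-06│alice10@mail.com│Closed         
42 │2024-11-27│dave73@mail.com │Inactive       
25 │2024-01-16│alice51@mail.com│Inactive       
55 │2024-10-09│alice88@mail.com│Closed         
                                               
                                               
                                               
                                               
                                               
                                               
                                               
                                               
                                               
                                               
                                               
                                               
                                               
                                               
                                               
                                               


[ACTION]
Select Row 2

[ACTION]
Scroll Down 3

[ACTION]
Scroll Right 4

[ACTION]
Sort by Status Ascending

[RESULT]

Age│Date      │Email           │Status ▲       
───┼──────────┼────────────────┼────────       
36 │2024-01-10│hank61@mail.com │Active         
55 │2024-03-09│alice32@mail.com│Active         
>1 │2024-08-01│frank61@mail.com│Closed         
43 │2024-08-06│alice10@mail.com│Closed         
55 │2024-10-09│alice88@mail.com│Closed         
45 │2024-03-19│eve39@mail.com  │Inactive       
42 │2024-11-27│dave73@mail.com │Inactive       
25 │2024-01-16│alice51@mail.com│Inactive       
                                               
                                               
                                               
                                               
                                               
                                               
                                               
                                               
                                               
                                               
                                               
                                               
                                               
                                               
                                               
                                               


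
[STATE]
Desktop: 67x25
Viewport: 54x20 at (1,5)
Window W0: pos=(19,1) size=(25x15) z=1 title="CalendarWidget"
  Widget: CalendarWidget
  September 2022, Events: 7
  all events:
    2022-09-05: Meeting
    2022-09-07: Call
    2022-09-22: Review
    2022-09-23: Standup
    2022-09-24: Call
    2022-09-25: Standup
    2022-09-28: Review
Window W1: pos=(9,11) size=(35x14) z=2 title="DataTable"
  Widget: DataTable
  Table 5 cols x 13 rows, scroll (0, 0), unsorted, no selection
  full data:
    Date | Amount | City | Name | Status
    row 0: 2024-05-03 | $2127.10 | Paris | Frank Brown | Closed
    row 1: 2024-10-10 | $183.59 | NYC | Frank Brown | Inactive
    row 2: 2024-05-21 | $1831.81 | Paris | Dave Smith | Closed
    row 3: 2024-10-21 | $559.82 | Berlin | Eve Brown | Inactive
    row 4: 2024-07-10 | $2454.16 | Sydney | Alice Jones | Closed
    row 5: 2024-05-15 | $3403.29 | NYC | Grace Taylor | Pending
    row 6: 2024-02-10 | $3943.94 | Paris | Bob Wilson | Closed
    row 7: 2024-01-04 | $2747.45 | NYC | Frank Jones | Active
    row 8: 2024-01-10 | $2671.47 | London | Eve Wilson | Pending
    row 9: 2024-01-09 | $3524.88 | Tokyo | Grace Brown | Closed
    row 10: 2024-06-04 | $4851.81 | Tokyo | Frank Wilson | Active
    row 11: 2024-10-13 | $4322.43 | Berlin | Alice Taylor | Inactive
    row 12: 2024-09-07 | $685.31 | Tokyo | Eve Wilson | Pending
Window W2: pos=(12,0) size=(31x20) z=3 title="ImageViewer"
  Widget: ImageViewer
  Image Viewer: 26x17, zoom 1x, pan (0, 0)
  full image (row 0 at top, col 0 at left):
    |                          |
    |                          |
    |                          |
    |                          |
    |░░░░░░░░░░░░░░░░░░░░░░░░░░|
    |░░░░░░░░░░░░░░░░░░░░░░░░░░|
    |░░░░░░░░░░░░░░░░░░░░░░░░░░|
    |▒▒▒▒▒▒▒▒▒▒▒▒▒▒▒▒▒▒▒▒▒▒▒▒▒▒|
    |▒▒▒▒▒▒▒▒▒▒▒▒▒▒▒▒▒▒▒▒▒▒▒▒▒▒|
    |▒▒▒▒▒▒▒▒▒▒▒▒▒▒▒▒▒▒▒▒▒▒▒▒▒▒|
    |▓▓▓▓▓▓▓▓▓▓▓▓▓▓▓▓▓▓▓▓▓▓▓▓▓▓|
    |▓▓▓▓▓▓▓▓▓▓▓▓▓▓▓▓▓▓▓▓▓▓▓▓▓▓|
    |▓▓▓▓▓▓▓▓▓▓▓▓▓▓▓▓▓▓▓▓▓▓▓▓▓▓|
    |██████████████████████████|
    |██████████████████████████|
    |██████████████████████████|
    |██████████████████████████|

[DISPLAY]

           ┃                             ┃┃           
           ┃                             ┃┃           
           ┃░░░░░░░░░░░░░░░░░░░░░░░░░░   ┃┃           
           ┃░░░░░░░░░░░░░░░░░░░░░░░░░░   ┃┃           
           ┃░░░░░░░░░░░░░░░░░░░░░░░░░░   ┃┃           
           ┃▒▒▒▒▒▒▒▒▒▒▒▒▒▒▒▒▒▒▒▒▒▒▒▒▒▒   ┃┃           
        ┏━━┃▒▒▒▒▒▒▒▒▒▒▒▒▒▒▒▒▒▒▒▒▒▒▒▒▒▒   ┃┓           
        ┃ D┃▒▒▒▒▒▒▒▒▒▒▒▒▒▒▒▒▒▒▒▒▒▒▒▒▒▒   ┃┃           
        ┠──┃▓▓▓▓▓▓▓▓▓▓▓▓▓▓▓▓▓▓▓▓▓▓▓▓▓▓   ┃┨           
        ┃Da┃▓▓▓▓▓▓▓▓▓▓▓▓▓▓▓▓▓▓▓▓▓▓▓▓▓▓   ┃┃           
        ┃──┃▓▓▓▓▓▓▓▓▓▓▓▓▓▓▓▓▓▓▓▓▓▓▓▓▓▓   ┃┃           
        ┃20┃██████████████████████████   ┃┃           
        ┃20┃██████████████████████████   ┃┃           
        ┃20┃██████████████████████████   ┃┃           
        ┃20┗━━━━━━━━━━━━━━━━━━━━━━━━━━━━━┛┃           
        ┃2024-07-10│$2454.16│Sydney│Alice ┃           
        ┃2024-05-15│$3403.29│NYC   │Grace ┃           
        ┃2024-02-10│$3943.94│Paris │Bob Wi┃           
        ┃2024-01-04│$2747.45│NYC   │Frank ┃           
        ┗━━━━━━━━━━━━━━━━━━━━━━━━━━━━━━━━━┛           


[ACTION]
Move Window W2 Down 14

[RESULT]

           ┏━━━━━━━━━━━━━━━━━━━━━━━━━━━━━┓┃           
           ┃ ImageViewer                 ┃┃           
           ┠─────────────────────────────┨┃           
           ┃                             ┃┃           
           ┃                             ┃┃           
           ┃                             ┃┃           
        ┏━━┃                             ┃┓           
        ┃ D┃░░░░░░░░░░░░░░░░░░░░░░░░░░   ┃┃           
        ┠──┃░░░░░░░░░░░░░░░░░░░░░░░░░░   ┃┨           
        ┃Da┃░░░░░░░░░░░░░░░░░░░░░░░░░░   ┃┃           
        ┃──┃▒▒▒▒▒▒▒▒▒▒▒▒▒▒▒▒▒▒▒▒▒▒▒▒▒▒   ┃┃           
        ┃20┃▒▒▒▒▒▒▒▒▒▒▒▒▒▒▒▒▒▒▒▒▒▒▒▒▒▒   ┃┃           
        ┃20┃▒▒▒▒▒▒▒▒▒▒▒▒▒▒▒▒▒▒▒▒▒▒▒▒▒▒   ┃┃           
        ┃20┃▓▓▓▓▓▓▓▓▓▓▓▓▓▓▓▓▓▓▓▓▓▓▓▓▓▓   ┃┃           
        ┃20┃▓▓▓▓▓▓▓▓▓▓▓▓▓▓▓▓▓▓▓▓▓▓▓▓▓▓   ┃┃           
        ┃20┃▓▓▓▓▓▓▓▓▓▓▓▓▓▓▓▓▓▓▓▓▓▓▓▓▓▓   ┃┃           
        ┃20┃██████████████████████████   ┃┃           
        ┃20┃██████████████████████████   ┃┃           
        ┃20┃██████████████████████████   ┃┃           
        ┗━━┗━━━━━━━━━━━━━━━━━━━━━━━━━━━━━┛┛           


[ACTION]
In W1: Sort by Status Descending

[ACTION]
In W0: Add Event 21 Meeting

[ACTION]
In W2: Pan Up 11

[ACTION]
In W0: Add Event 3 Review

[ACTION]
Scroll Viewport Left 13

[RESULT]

            ┏━━━━━━━━━━━━━━━━━━━━━━━━━━━━━┓┃          
            ┃ ImageViewer                 ┃┃          
            ┠─────────────────────────────┨┃          
            ┃                             ┃┃          
            ┃                             ┃┃          
            ┃                             ┃┃          
         ┏━━┃                             ┃┓          
         ┃ D┃░░░░░░░░░░░░░░░░░░░░░░░░░░   ┃┃          
         ┠──┃░░░░░░░░░░░░░░░░░░░░░░░░░░   ┃┨          
         ┃Da┃░░░░░░░░░░░░░░░░░░░░░░░░░░   ┃┃          
         ┃──┃▒▒▒▒▒▒▒▒▒▒▒▒▒▒▒▒▒▒▒▒▒▒▒▒▒▒   ┃┃          
         ┃20┃▒▒▒▒▒▒▒▒▒▒▒▒▒▒▒▒▒▒▒▒▒▒▒▒▒▒   ┃┃          
         ┃20┃▒▒▒▒▒▒▒▒▒▒▒▒▒▒▒▒▒▒▒▒▒▒▒▒▒▒   ┃┃          
         ┃20┃▓▓▓▓▓▓▓▓▓▓▓▓▓▓▓▓▓▓▓▓▓▓▓▓▓▓   ┃┃          
         ┃20┃▓▓▓▓▓▓▓▓▓▓▓▓▓▓▓▓▓▓▓▓▓▓▓▓▓▓   ┃┃          
         ┃20┃▓▓▓▓▓▓▓▓▓▓▓▓▓▓▓▓▓▓▓▓▓▓▓▓▓▓   ┃┃          
         ┃20┃██████████████████████████   ┃┃          
         ┃20┃██████████████████████████   ┃┃          
         ┃20┃██████████████████████████   ┃┃          
         ┗━━┗━━━━━━━━━━━━━━━━━━━━━━━━━━━━━┛┛          
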